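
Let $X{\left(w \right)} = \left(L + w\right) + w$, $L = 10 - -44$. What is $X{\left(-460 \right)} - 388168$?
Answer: $-389034$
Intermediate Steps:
$L = 54$ ($L = 10 + 44 = 54$)
$X{\left(w \right)} = 54 + 2 w$ ($X{\left(w \right)} = \left(54 + w\right) + w = 54 + 2 w$)
$X{\left(-460 \right)} - 388168 = \left(54 + 2 \left(-460\right)\right) - 388168 = \left(54 - 920\right) - 388168 = -866 - 388168 = -389034$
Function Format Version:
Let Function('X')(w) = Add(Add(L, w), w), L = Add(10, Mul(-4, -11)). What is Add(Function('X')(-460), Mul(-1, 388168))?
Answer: -389034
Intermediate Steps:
L = 54 (L = Add(10, 44) = 54)
Function('X')(w) = Add(54, Mul(2, w)) (Function('X')(w) = Add(Add(54, w), w) = Add(54, Mul(2, w)))
Add(Function('X')(-460), Mul(-1, 388168)) = Add(Add(54, Mul(2, -460)), Mul(-1, 388168)) = Add(Add(54, -920), -388168) = Add(-866, -388168) = -389034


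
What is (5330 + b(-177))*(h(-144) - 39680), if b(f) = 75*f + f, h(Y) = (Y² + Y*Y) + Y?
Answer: -13385056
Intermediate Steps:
h(Y) = Y + 2*Y² (h(Y) = (Y² + Y²) + Y = 2*Y² + Y = Y + 2*Y²)
b(f) = 76*f
(5330 + b(-177))*(h(-144) - 39680) = (5330 + 76*(-177))*(-144*(1 + 2*(-144)) - 39680) = (5330 - 13452)*(-144*(1 - 288) - 39680) = -8122*(-144*(-287) - 39680) = -8122*(41328 - 39680) = -8122*1648 = -13385056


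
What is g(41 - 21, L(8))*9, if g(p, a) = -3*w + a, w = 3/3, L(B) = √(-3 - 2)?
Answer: -27 + 9*I*√5 ≈ -27.0 + 20.125*I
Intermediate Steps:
L(B) = I*√5 (L(B) = √(-5) = I*√5)
w = 1 (w = 3*(⅓) = 1)
g(p, a) = -3 + a (g(p, a) = -3*1 + a = -3 + a)
g(41 - 21, L(8))*9 = (-3 + I*√5)*9 = -27 + 9*I*√5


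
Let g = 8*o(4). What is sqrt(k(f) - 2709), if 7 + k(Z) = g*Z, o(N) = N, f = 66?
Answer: 2*I*sqrt(151) ≈ 24.576*I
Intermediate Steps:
g = 32 (g = 8*4 = 32)
k(Z) = -7 + 32*Z
sqrt(k(f) - 2709) = sqrt((-7 + 32*66) - 2709) = sqrt((-7 + 2112) - 2709) = sqrt(2105 - 2709) = sqrt(-604) = 2*I*sqrt(151)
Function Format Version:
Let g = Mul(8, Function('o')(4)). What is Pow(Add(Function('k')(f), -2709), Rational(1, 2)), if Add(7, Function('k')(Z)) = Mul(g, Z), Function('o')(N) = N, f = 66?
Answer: Mul(2, I, Pow(151, Rational(1, 2))) ≈ Mul(24.576, I)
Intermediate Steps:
g = 32 (g = Mul(8, 4) = 32)
Function('k')(Z) = Add(-7, Mul(32, Z))
Pow(Add(Function('k')(f), -2709), Rational(1, 2)) = Pow(Add(Add(-7, Mul(32, 66)), -2709), Rational(1, 2)) = Pow(Add(Add(-7, 2112), -2709), Rational(1, 2)) = Pow(Add(2105, -2709), Rational(1, 2)) = Pow(-604, Rational(1, 2)) = Mul(2, I, Pow(151, Rational(1, 2)))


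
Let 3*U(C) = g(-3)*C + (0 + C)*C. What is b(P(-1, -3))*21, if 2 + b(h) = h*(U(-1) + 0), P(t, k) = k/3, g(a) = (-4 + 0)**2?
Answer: 63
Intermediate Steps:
g(a) = 16 (g(a) = (-4)**2 = 16)
U(C) = C**2/3 + 16*C/3 (U(C) = (16*C + (0 + C)*C)/3 = (16*C + C*C)/3 = (16*C + C**2)/3 = (C**2 + 16*C)/3 = C**2/3 + 16*C/3)
P(t, k) = k/3 (P(t, k) = k*(1/3) = k/3)
b(h) = -2 - 5*h (b(h) = -2 + h*((1/3)*(-1)*(16 - 1) + 0) = -2 + h*((1/3)*(-1)*15 + 0) = -2 + h*(-5 + 0) = -2 + h*(-5) = -2 - 5*h)
b(P(-1, -3))*21 = (-2 - 5*(-3)/3)*21 = (-2 - 5*(-1))*21 = (-2 + 5)*21 = 3*21 = 63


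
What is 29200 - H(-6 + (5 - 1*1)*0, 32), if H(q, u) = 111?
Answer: 29089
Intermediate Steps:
29200 - H(-6 + (5 - 1*1)*0, 32) = 29200 - 1*111 = 29200 - 111 = 29089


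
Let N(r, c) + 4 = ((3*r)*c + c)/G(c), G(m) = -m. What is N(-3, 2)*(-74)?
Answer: -296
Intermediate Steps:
N(r, c) = -4 - (c + 3*c*r)/c (N(r, c) = -4 + ((3*r)*c + c)/((-c)) = -4 + (3*c*r + c)*(-1/c) = -4 + (c + 3*c*r)*(-1/c) = -4 - (c + 3*c*r)/c)
N(-3, 2)*(-74) = (-5 - 3*(-3))*(-74) = (-5 + 9)*(-74) = 4*(-74) = -296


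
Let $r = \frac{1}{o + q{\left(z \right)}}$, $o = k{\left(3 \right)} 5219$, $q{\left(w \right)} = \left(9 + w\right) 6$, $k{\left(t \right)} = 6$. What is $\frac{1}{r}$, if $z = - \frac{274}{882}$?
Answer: $\frac{4610822}{147} \approx 31366.0$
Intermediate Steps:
$z = - \frac{137}{441}$ ($z = \left(-274\right) \frac{1}{882} = - \frac{137}{441} \approx -0.31066$)
$q{\left(w \right)} = 54 + 6 w$
$o = 31314$ ($o = 6 \cdot 5219 = 31314$)
$r = \frac{147}{4610822}$ ($r = \frac{1}{31314 + \left(54 + 6 \left(- \frac{137}{441}\right)\right)} = \frac{1}{31314 + \left(54 - \frac{274}{147}\right)} = \frac{1}{31314 + \frac{7664}{147}} = \frac{1}{\frac{4610822}{147}} = \frac{147}{4610822} \approx 3.1882 \cdot 10^{-5}$)
$\frac{1}{r} = \frac{1}{\frac{147}{4610822}} = \frac{4610822}{147}$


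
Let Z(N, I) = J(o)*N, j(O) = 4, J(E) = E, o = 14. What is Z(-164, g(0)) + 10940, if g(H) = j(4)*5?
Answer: 8644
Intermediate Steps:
g(H) = 20 (g(H) = 4*5 = 20)
Z(N, I) = 14*N
Z(-164, g(0)) + 10940 = 14*(-164) + 10940 = -2296 + 10940 = 8644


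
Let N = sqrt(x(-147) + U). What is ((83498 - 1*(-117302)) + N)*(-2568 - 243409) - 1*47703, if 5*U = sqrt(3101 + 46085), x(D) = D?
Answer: -49392229303 - 245977*I*sqrt(3675 - 5*sqrt(49186))/5 ≈ -4.9392e+10 - 2.4921e+6*I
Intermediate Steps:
U = sqrt(49186)/5 (U = sqrt(3101 + 46085)/5 = sqrt(49186)/5 ≈ 44.356)
N = sqrt(-147 + sqrt(49186)/5) ≈ 10.131*I
((83498 - 1*(-117302)) + N)*(-2568 - 243409) - 1*47703 = ((83498 - 1*(-117302)) + sqrt(-3675 + 5*sqrt(49186))/5)*(-2568 - 243409) - 1*47703 = ((83498 + 117302) + sqrt(-3675 + 5*sqrt(49186))/5)*(-245977) - 47703 = (200800 + sqrt(-3675 + 5*sqrt(49186))/5)*(-245977) - 47703 = (-49392181600 - 245977*sqrt(-3675 + 5*sqrt(49186))/5) - 47703 = -49392229303 - 245977*sqrt(-3675 + 5*sqrt(49186))/5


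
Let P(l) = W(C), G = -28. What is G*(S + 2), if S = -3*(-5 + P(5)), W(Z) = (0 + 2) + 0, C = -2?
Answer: -308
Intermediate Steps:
W(Z) = 2 (W(Z) = 2 + 0 = 2)
P(l) = 2
S = 9 (S = -3*(-5 + 2) = -3*(-3) = 9)
G*(S + 2) = -28*(9 + 2) = -28*11 = -308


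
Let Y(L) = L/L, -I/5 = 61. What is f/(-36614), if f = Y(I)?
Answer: -1/36614 ≈ -2.7312e-5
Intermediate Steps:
I = -305 (I = -5*61 = -305)
Y(L) = 1
f = 1
f/(-36614) = 1/(-36614) = 1*(-1/36614) = -1/36614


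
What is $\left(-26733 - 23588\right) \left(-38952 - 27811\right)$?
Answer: $3359580923$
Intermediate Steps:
$\left(-26733 - 23588\right) \left(-38952 - 27811\right) = \left(-50321\right) \left(-66763\right) = 3359580923$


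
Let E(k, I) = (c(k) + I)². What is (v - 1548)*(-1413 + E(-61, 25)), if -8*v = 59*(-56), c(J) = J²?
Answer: -15925301905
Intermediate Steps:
v = 413 (v = -59*(-56)/8 = -⅛*(-3304) = 413)
E(k, I) = (I + k²)² (E(k, I) = (k² + I)² = (I + k²)²)
(v - 1548)*(-1413 + E(-61, 25)) = (413 - 1548)*(-1413 + (25 + (-61)²)²) = -1135*(-1413 + (25 + 3721)²) = -1135*(-1413 + 3746²) = -1135*(-1413 + 14032516) = -1135*14031103 = -15925301905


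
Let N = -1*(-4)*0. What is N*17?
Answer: 0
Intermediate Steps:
N = 0 (N = 4*0 = 0)
N*17 = 0*17 = 0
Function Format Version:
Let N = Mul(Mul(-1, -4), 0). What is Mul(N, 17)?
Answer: 0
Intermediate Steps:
N = 0 (N = Mul(4, 0) = 0)
Mul(N, 17) = Mul(0, 17) = 0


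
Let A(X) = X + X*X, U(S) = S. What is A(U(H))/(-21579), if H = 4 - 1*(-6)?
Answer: -110/21579 ≈ -0.0050975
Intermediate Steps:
H = 10 (H = 4 + 6 = 10)
A(X) = X + X²
A(U(H))/(-21579) = (10*(1 + 10))/(-21579) = (10*11)*(-1/21579) = 110*(-1/21579) = -110/21579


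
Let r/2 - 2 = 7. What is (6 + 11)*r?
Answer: 306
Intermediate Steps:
r = 18 (r = 4 + 2*7 = 4 + 14 = 18)
(6 + 11)*r = (6 + 11)*18 = 17*18 = 306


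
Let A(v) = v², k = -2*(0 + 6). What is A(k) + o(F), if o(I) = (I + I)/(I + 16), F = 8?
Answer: 434/3 ≈ 144.67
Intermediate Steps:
k = -12 (k = -2*6 = -12)
o(I) = 2*I/(16 + I) (o(I) = (2*I)/(16 + I) = 2*I/(16 + I))
A(k) + o(F) = (-12)² + 2*8/(16 + 8) = 144 + 2*8/24 = 144 + 2*8*(1/24) = 144 + ⅔ = 434/3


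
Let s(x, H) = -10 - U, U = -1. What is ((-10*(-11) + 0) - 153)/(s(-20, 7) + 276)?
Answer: -43/267 ≈ -0.16105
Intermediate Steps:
s(x, H) = -9 (s(x, H) = -10 - 1*(-1) = -10 + 1 = -9)
((-10*(-11) + 0) - 153)/(s(-20, 7) + 276) = ((-10*(-11) + 0) - 153)/(-9 + 276) = ((110 + 0) - 153)/267 = (110 - 153)*(1/267) = -43*1/267 = -43/267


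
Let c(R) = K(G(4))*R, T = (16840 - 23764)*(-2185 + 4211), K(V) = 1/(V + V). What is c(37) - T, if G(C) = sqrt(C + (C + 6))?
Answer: 14028024 + 37*sqrt(14)/28 ≈ 1.4028e+7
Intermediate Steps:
G(C) = sqrt(6 + 2*C) (G(C) = sqrt(C + (6 + C)) = sqrt(6 + 2*C))
K(V) = 1/(2*V)
T = -14028024 (T = -6924*2026 = -14028024)
c(R) = R*sqrt(14)/28 (c(R) = (1/(2*(sqrt(6 + 2*4))))*R = (1/(2*(sqrt(6 + 8))))*R = (1/(2*(sqrt(14))))*R = ((sqrt(14)/14)/2)*R = (sqrt(14)/28)*R = R*sqrt(14)/28)
c(37) - T = (1/28)*37*sqrt(14) - 1*(-14028024) = 37*sqrt(14)/28 + 14028024 = 14028024 + 37*sqrt(14)/28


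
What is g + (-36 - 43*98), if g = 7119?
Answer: 2869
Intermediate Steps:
g + (-36 - 43*98) = 7119 + (-36 - 43*98) = 7119 + (-36 - 4214) = 7119 - 4250 = 2869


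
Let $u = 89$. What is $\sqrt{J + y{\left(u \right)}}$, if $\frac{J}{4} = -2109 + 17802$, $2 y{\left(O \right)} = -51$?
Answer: $\frac{\sqrt{250986}}{2} \approx 250.49$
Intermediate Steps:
$y{\left(O \right)} = - \frac{51}{2}$ ($y{\left(O \right)} = \frac{1}{2} \left(-51\right) = - \frac{51}{2}$)
$J = 62772$ ($J = 4 \left(-2109 + 17802\right) = 4 \cdot 15693 = 62772$)
$\sqrt{J + y{\left(u \right)}} = \sqrt{62772 - \frac{51}{2}} = \sqrt{\frac{125493}{2}} = \frac{\sqrt{250986}}{2}$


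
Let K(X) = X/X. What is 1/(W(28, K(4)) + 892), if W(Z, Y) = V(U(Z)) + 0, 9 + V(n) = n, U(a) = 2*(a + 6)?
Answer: 1/951 ≈ 0.0010515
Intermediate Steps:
U(a) = 12 + 2*a (U(a) = 2*(6 + a) = 12 + 2*a)
V(n) = -9 + n
K(X) = 1
W(Z, Y) = 3 + 2*Z (W(Z, Y) = (-9 + (12 + 2*Z)) + 0 = (3 + 2*Z) + 0 = 3 + 2*Z)
1/(W(28, K(4)) + 892) = 1/((3 + 2*28) + 892) = 1/((3 + 56) + 892) = 1/(59 + 892) = 1/951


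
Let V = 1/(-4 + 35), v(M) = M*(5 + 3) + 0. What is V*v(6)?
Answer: 48/31 ≈ 1.5484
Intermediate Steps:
v(M) = 8*M (v(M) = M*8 + 0 = 8*M + 0 = 8*M)
V = 1/31 ≈ 0.032258
V*v(6) = (8*6)/31 = (1/31)*48 = 48/31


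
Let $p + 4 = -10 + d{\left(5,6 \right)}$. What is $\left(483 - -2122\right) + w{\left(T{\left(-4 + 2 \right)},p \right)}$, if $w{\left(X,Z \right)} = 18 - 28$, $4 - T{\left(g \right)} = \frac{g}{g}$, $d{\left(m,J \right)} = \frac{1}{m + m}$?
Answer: $2595$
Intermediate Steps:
$d{\left(m,J \right)} = \frac{1}{2 m}$
$T{\left(g \right)} = 3$ ($T{\left(g \right)} = 4 - \frac{g}{g} = 4 - 1 = 3$)
$p = - \frac{139}{10}$ ($p = -4 - \left(10 - \frac{1}{2 \cdot 5}\right) = -4 + \left(-10 + \frac{1}{2} \cdot \frac{1}{5}\right) = -4 + \left(-10 + \frac{1}{10}\right) = -4 - \frac{99}{10} = - \frac{139}{10} \approx -13.9$)
$w{\left(X,Z \right)} = -10$
$\left(483 - -2122\right) + w{\left(T{\left(-4 + 2 \right)},p \right)} = \left(483 - -2122\right) - 10 = \left(483 + 2122\right) - 10 = 2605 - 10 = 2595$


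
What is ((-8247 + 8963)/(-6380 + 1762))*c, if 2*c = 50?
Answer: -8950/2309 ≈ -3.8761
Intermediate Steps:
c = 25 (c = (½)*50 = 25)
((-8247 + 8963)/(-6380 + 1762))*c = ((-8247 + 8963)/(-6380 + 1762))*25 = (716/(-4618))*25 = (716*(-1/4618))*25 = -358/2309*25 = -8950/2309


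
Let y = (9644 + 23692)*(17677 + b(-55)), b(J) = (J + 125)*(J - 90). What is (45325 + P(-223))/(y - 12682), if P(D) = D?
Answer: 22551/125453695 ≈ 0.00017976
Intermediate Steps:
b(J) = (-90 + J)*(125 + J) (b(J) = (125 + J)*(-90 + J) = (-90 + J)*(125 + J))
y = 250920072 (y = (9644 + 23692)*(17677 + (-11250 + (-55)² + 35*(-55))) = 33336*(17677 + (-11250 + 3025 - 1925)) = 33336*(17677 - 10150) = 33336*7527 = 250920072)
(45325 + P(-223))/(y - 12682) = (45325 - 223)/(250920072 - 12682) = 45102/250907390 = 45102*(1/250907390) = 22551/125453695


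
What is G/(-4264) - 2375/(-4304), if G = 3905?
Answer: -835015/2294032 ≈ -0.36399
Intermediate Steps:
G/(-4264) - 2375/(-4304) = 3905/(-4264) - 2375/(-4304) = 3905*(-1/4264) - 2375*(-1/4304) = -3905/4264 + 2375/4304 = -835015/2294032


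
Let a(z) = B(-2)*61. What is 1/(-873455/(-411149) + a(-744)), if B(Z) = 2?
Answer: 411149/51033633 ≈ 0.0080564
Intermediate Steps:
a(z) = 122 (a(z) = 2*61 = 122)
1/(-873455/(-411149) + a(-744)) = 1/(-873455/(-411149) + 122) = 1/(-873455*(-1/411149) + 122) = 1/(873455/411149 + 122) = 1/(51033633/411149) = 411149/51033633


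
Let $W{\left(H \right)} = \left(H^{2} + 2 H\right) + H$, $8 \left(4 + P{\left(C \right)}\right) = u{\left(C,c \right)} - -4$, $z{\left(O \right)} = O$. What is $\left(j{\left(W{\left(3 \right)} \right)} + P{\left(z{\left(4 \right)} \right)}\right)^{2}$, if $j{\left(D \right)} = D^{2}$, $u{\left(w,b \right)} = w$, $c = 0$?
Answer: $103041$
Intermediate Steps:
$P{\left(C \right)} = - \frac{7}{2} + \frac{C}{8}$ ($P{\left(C \right)} = -4 + \frac{C - -4}{8} = -4 + \frac{C + 4}{8} = -4 + \frac{4 + C}{8} = -4 + \left(\frac{1}{2} + \frac{C}{8}\right) = - \frac{7}{2} + \frac{C}{8}$)
$W{\left(H \right)} = H^{2} + 3 H$
$\left(j{\left(W{\left(3 \right)} \right)} + P{\left(z{\left(4 \right)} \right)}\right)^{2} = \left(\left(3 \left(3 + 3\right)\right)^{2} + \left(- \frac{7}{2} + \frac{1}{8} \cdot 4\right)\right)^{2} = \left(\left(3 \cdot 6\right)^{2} + \left(- \frac{7}{2} + \frac{1}{2}\right)\right)^{2} = \left(18^{2} - 3\right)^{2} = \left(324 - 3\right)^{2} = 321^{2} = 103041$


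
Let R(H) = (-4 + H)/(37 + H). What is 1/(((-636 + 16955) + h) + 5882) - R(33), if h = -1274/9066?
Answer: -1459070537/3522277360 ≈ -0.41424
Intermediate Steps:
R(H) = (-4 + H)/(37 + H)
h = -637/4533 (h = -1274*1/9066 = -637/4533 ≈ -0.14053)
1/(((-636 + 16955) + h) + 5882) - R(33) = 1/(((-636 + 16955) - 637/4533) + 5882) - (-4 + 33)/(37 + 33) = 1/((16319 - 637/4533) + 5882) - 29/70 = 1/(73973390/4533 + 5882) - 29/70 = 1/(100636496/4533) - 1*29/70 = 4533/100636496 - 29/70 = -1459070537/3522277360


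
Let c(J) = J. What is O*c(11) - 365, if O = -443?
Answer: -5238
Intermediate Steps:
O*c(11) - 365 = -443*11 - 365 = -4873 - 365 = -5238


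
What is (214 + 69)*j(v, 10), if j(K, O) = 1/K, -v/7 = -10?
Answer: 283/70 ≈ 4.0429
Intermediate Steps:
v = 70 (v = -7*(-10) = 70)
(214 + 69)*j(v, 10) = (214 + 69)/70 = 283*(1/70) = 283/70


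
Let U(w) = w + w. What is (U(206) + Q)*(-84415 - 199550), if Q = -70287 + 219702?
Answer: -42545624055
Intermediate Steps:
U(w) = 2*w
Q = 149415
(U(206) + Q)*(-84415 - 199550) = (2*206 + 149415)*(-84415 - 199550) = (412 + 149415)*(-283965) = 149827*(-283965) = -42545624055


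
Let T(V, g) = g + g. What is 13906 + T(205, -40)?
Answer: 13826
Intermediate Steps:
T(V, g) = 2*g
13906 + T(205, -40) = 13906 + 2*(-40) = 13906 - 80 = 13826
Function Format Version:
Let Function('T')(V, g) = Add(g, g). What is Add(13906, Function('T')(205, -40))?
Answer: 13826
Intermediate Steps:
Function('T')(V, g) = Mul(2, g)
Add(13906, Function('T')(205, -40)) = Add(13906, Mul(2, -40)) = Add(13906, -80) = 13826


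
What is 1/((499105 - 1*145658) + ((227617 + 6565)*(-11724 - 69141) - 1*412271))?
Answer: -1/18937186254 ≈ -5.2806e-11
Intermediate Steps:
1/((499105 - 1*145658) + ((227617 + 6565)*(-11724 - 69141) - 1*412271)) = 1/((499105 - 145658) + (234182*(-80865) - 412271)) = 1/(353447 + (-18937127430 - 412271)) = 1/(353447 - 18937539701) = 1/(-18937186254) = -1/18937186254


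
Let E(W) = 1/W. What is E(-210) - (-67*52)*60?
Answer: 43898399/210 ≈ 2.0904e+5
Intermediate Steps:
E(-210) - (-67*52)*60 = 1/(-210) - (-67*52)*60 = -1/210 - (-3484)*60 = -1/210 - 1*(-209040) = -1/210 + 209040 = 43898399/210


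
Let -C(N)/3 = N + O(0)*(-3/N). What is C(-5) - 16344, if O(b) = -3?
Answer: -81618/5 ≈ -16324.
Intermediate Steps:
C(N) = -27/N - 3*N (C(N) = -3*(N - (-9)/N) = -3*(N + 9/N) = -27/N - 3*N)
C(-5) - 16344 = (-27/(-5) - 3*(-5)) - 16344 = (-27*(-1/5) + 15) - 16344 = (27/5 + 15) - 16344 = 102/5 - 16344 = -81618/5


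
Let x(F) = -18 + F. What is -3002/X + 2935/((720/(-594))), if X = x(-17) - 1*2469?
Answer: -6060121/2504 ≈ -2420.2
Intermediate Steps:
X = -2504 (X = (-18 - 17) - 1*2469 = -35 - 2469 = -2504)
-3002/X + 2935/((720/(-594))) = -3002/(-2504) + 2935/((720/(-594))) = -3002*(-1/2504) + 2935/((720*(-1/594))) = 1501/1252 + 2935/(-40/33) = 1501/1252 + 2935*(-33/40) = 1501/1252 - 19371/8 = -6060121/2504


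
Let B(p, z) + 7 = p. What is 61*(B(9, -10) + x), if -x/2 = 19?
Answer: -2196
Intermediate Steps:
B(p, z) = -7 + p
x = -38 (x = -2*19 = -38)
61*(B(9, -10) + x) = 61*((-7 + 9) - 38) = 61*(2 - 38) = 61*(-36) = -2196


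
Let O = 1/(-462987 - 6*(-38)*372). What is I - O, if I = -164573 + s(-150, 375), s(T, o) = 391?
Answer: -62088871121/378171 ≈ -1.6418e+5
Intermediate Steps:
O = -1/378171 (O = 1/(-462987 + 228*372) = 1/(-462987 + 84816) = 1/(-378171) = -1/378171 ≈ -2.6443e-6)
I = -164182 (I = -164573 + 391 = -164182)
I - O = -164182 - 1*(-1/378171) = -164182 + 1/378171 = -62088871121/378171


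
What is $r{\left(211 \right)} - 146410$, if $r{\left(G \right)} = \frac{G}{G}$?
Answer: $-146409$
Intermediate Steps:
$r{\left(G \right)} = 1$
$r{\left(211 \right)} - 146410 = 1 - 146410 = -146409$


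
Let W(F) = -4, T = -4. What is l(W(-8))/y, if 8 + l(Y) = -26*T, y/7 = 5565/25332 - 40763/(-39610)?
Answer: 16054408320/1461877627 ≈ 10.982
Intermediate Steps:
y = 1461877627/167233420 (y = 7*(5565/25332 - 40763/(-39610)) = 7*(5565*(1/25332) - 40763*(-1/39610)) = 7*(1855/8444 + 40763/39610) = 7*(208839661/167233420) = 1461877627/167233420 ≈ 8.7415)
l(Y) = 96 (l(Y) = -8 - 26*(-4) = -8 + 104 = 96)
l(W(-8))/y = 96/(1461877627/167233420) = 96*(167233420/1461877627) = 16054408320/1461877627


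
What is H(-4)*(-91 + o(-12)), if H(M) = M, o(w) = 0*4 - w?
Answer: 316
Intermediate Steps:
o(w) = -w (o(w) = 0 - w = -w)
H(-4)*(-91 + o(-12)) = -4*(-91 - 1*(-12)) = -4*(-91 + 12) = -4*(-79) = 316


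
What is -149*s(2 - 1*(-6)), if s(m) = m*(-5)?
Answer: 5960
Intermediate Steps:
s(m) = -5*m
-149*s(2 - 1*(-6)) = -(-745)*(2 - 1*(-6)) = -(-745)*(2 + 6) = -(-745)*8 = -149*(-40) = 5960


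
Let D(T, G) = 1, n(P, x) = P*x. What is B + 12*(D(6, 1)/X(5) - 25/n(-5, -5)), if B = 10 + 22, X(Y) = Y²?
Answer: 512/25 ≈ 20.480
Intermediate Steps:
B = 32
B + 12*(D(6, 1)/X(5) - 25/n(-5, -5)) = 32 + 12*(1/5² - 25/((-5*(-5)))) = 32 + 12*(1/25 - 25/25) = 32 + 12*(1*(1/25) - 25*1/25) = 32 + 12*(1/25 - 1) = 32 + 12*(-24/25) = 32 - 288/25 = 512/25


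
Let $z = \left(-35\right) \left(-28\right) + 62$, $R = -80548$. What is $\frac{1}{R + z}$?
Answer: $- \frac{1}{79506} \approx -1.2578 \cdot 10^{-5}$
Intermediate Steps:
$z = 1042$ ($z = 980 + 62 = 1042$)
$\frac{1}{R + z} = \frac{1}{-80548 + 1042} = \frac{1}{-79506} = - \frac{1}{79506}$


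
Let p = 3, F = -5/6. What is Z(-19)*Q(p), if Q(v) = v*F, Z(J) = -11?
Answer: 55/2 ≈ 27.500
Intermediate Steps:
F = -⅚ (F = -5*⅙ = -⅚ ≈ -0.83333)
Q(v) = -5*v/6 (Q(v) = v*(-⅚) = -5*v/6)
Z(-19)*Q(p) = -(-55)*3/6 = -11*(-5/2) = 55/2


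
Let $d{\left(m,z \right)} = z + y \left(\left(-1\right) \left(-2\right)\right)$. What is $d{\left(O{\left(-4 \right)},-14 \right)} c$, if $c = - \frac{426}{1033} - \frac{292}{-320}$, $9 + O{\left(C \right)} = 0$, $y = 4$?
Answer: $- \frac{123987}{41320} \approx -3.0007$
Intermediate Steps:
$O{\left(C \right)} = -9$ ($O{\left(C \right)} = -9 + 0 = -9$)
$d{\left(m,z \right)} = 8 + z$ ($d{\left(m,z \right)} = z + 4 \left(\left(-1\right) \left(-2\right)\right) = z + 4 \cdot 2 = z + 8 = 8 + z$)
$c = \frac{41329}{82640}$ ($c = \left(-426\right) \frac{1}{1033} - - \frac{73}{80} = - \frac{426}{1033} + \frac{73}{80} = \frac{41329}{82640} \approx 0.50011$)
$d{\left(O{\left(-4 \right)},-14 \right)} c = \left(8 - 14\right) \frac{41329}{82640} = \left(-6\right) \frac{41329}{82640} = - \frac{123987}{41320}$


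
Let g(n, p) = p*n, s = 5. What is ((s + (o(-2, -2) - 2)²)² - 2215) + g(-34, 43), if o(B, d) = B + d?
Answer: -1996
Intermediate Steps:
g(n, p) = n*p
((s + (o(-2, -2) - 2)²)² - 2215) + g(-34, 43) = ((5 + ((-2 - 2) - 2)²)² - 2215) - 34*43 = ((5 + (-4 - 2)²)² - 2215) - 1462 = ((5 + (-6)²)² - 2215) - 1462 = ((5 + 36)² - 2215) - 1462 = (41² - 2215) - 1462 = (1681 - 2215) - 1462 = -534 - 1462 = -1996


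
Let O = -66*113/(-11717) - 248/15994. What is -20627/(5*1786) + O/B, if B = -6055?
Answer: -334383608767643/144757504611610 ≈ -2.3100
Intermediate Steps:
O = 58188718/93700849 (O = -7458*(-1/11717) - 248*1/15994 = 7458/11717 - 124/7997 = 58188718/93700849 ≈ 0.62101)
-20627/(5*1786) + O/B = -20627/(5*1786) + (58188718/93700849)/(-6055) = -20627/8930 + (58188718/93700849)*(-1/6055) = -20627*1/8930 - 8312674/81051234385 = -20627/8930 - 8312674/81051234385 = -334383608767643/144757504611610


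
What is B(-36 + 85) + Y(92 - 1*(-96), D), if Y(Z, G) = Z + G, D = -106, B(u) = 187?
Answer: 269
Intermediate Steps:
Y(Z, G) = G + Z
B(-36 + 85) + Y(92 - 1*(-96), D) = 187 + (-106 + (92 - 1*(-96))) = 187 + (-106 + (92 + 96)) = 187 + (-106 + 188) = 187 + 82 = 269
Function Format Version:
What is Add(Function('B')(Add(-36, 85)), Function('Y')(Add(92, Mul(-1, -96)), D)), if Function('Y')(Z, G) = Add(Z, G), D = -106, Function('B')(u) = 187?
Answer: 269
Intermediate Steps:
Function('Y')(Z, G) = Add(G, Z)
Add(Function('B')(Add(-36, 85)), Function('Y')(Add(92, Mul(-1, -96)), D)) = Add(187, Add(-106, Add(92, Mul(-1, -96)))) = Add(187, Add(-106, Add(92, 96))) = Add(187, Add(-106, 188)) = Add(187, 82) = 269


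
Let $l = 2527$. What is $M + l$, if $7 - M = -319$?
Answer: $2853$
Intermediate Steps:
$M = 326$ ($M = 7 - -319 = 7 + 319 = 326$)
$M + l = 326 + 2527 = 2853$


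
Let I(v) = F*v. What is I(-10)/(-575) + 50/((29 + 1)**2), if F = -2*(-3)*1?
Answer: 331/2070 ≈ 0.15990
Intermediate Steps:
F = 6 (F = 6*1 = 6)
I(v) = 6*v
I(-10)/(-575) + 50/((29 + 1)**2) = (6*(-10))/(-575) + 50/((29 + 1)**2) = -60*(-1/575) + 50/(30**2) = 12/115 + 50/900 = 12/115 + 50*(1/900) = 12/115 + 1/18 = 331/2070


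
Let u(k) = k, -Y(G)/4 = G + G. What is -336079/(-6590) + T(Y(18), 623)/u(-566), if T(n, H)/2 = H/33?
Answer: 3134536211/61544010 ≈ 50.932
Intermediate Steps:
Y(G) = -8*G (Y(G) = -4*(G + G) = -8*G)
T(n, H) = 2*H/33 (T(n, H) = 2*(H/33) = 2*H/33)
-336079/(-6590) + T(Y(18), 623)/u(-566) = -336079/(-6590) + ((2/33)*623)/(-566) = -336079*(-1/6590) + (1246/33)*(-1/566) = 336079/6590 - 623/9339 = 3134536211/61544010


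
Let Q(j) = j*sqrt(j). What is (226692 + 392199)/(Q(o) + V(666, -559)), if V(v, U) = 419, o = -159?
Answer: 37045047/599320 + 14057667*I*sqrt(159)/599320 ≈ 61.812 + 295.77*I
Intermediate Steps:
Q(j) = j**(3/2)
(226692 + 392199)/(Q(o) + V(666, -559)) = (226692 + 392199)/((-159)**(3/2) + 419) = 618891/(-159*I*sqrt(159) + 419) = 618891/(419 - 159*I*sqrt(159))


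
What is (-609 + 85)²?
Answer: 274576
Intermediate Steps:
(-609 + 85)² = (-524)² = 274576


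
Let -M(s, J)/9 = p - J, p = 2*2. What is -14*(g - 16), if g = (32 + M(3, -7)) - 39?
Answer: 1708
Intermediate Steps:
p = 4
M(s, J) = -36 + 9*J (M(s, J) = -9*(4 - J) = -36 + 9*J)
g = -106 (g = (32 + (-36 + 9*(-7))) - 39 = (32 + (-36 - 63)) - 39 = (32 - 99) - 39 = -67 - 39 = -106)
-14*(g - 16) = -14*(-106 - 16) = -14*(-122) = 1708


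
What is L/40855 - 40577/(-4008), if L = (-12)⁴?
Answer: 1740883223/163746840 ≈ 10.632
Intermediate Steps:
L = 20736
L/40855 - 40577/(-4008) = 20736/40855 - 40577/(-4008) = 20736*(1/40855) - 40577*(-1/4008) = 20736/40855 + 40577/4008 = 1740883223/163746840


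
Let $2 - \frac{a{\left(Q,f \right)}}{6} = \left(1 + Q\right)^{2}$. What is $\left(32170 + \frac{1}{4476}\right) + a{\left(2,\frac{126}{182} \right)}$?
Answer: $\frac{143804929}{4476} \approx 32128.0$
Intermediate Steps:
$a{\left(Q,f \right)} = 12 - 6 \left(1 + Q\right)^{2}$
$\left(32170 + \frac{1}{4476}\right) + a{\left(2,\frac{126}{182} \right)} = \left(32170 + \frac{1}{4476}\right) + \left(12 - 6 \left(1 + 2\right)^{2}\right) = \left(32170 + \frac{1}{4476}\right) + \left(12 - 6 \cdot 3^{2}\right) = \frac{143992921}{4476} + \left(12 - 54\right) = \frac{143992921}{4476} - 42 = \frac{143804929}{4476}$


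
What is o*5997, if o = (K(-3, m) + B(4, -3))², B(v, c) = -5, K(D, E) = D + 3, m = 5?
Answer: 149925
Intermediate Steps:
K(D, E) = 3 + D
o = 25 (o = ((3 - 3) - 5)² = (0 - 5)² = (-5)² = 25)
o*5997 = 25*5997 = 149925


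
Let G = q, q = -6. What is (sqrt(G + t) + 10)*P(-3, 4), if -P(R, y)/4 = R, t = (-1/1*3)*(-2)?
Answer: 120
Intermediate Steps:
G = -6
t = 6 (t = (-1*1*3)*(-2) = -1*3*(-2) = -3*(-2) = 6)
P(R, y) = -4*R
(sqrt(G + t) + 10)*P(-3, 4) = (sqrt(-6 + 6) + 10)*(-4*(-3)) = (sqrt(0) + 10)*12 = (0 + 10)*12 = 10*12 = 120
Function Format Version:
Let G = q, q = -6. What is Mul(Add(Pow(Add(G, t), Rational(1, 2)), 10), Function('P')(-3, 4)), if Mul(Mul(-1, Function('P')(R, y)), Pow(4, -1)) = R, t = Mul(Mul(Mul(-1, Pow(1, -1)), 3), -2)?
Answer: 120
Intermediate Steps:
G = -6
t = 6 (t = Mul(Mul(Mul(-1, 1), 3), -2) = Mul(Mul(-1, 3), -2) = Mul(-3, -2) = 6)
Function('P')(R, y) = Mul(-4, R)
Mul(Add(Pow(Add(G, t), Rational(1, 2)), 10), Function('P')(-3, 4)) = Mul(Add(Pow(Add(-6, 6), Rational(1, 2)), 10), Mul(-4, -3)) = Mul(Add(Pow(0, Rational(1, 2)), 10), 12) = Mul(Add(0, 10), 12) = Mul(10, 12) = 120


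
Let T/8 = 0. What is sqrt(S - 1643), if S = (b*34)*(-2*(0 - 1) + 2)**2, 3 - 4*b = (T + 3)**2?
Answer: I*sqrt(2459) ≈ 49.588*I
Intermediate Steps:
T = 0 (T = 8*0 = 0)
b = -3/2 (b = 3/4 - (0 + 3)**2/4 = 3/4 - 1/4*3**2 = 3/4 - 1/4*9 = 3/4 - 9/4 = -3/2 ≈ -1.5000)
S = -816 (S = (-3/2*34)*(-2*(0 - 1) + 2)**2 = -51*(-2*(-1) + 2)**2 = -51*(2 + 2)**2 = -51*4**2 = -51*16 = -816)
sqrt(S - 1643) = sqrt(-816 - 1643) = sqrt(-2459) = I*sqrt(2459)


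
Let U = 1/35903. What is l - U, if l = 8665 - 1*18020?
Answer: -335872566/35903 ≈ -9355.0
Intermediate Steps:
l = -9355 (l = 8665 - 18020 = -9355)
U = 1/35903 ≈ 2.7853e-5
l - U = -9355 - 1*1/35903 = -9355 - 1/35903 = -335872566/35903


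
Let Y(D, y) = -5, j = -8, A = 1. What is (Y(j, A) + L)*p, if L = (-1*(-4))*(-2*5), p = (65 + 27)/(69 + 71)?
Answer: -207/7 ≈ -29.571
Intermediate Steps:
p = 23/35 (p = 92/140 = 92*(1/140) = 23/35 ≈ 0.65714)
L = -40 (L = 4*(-10) = -40)
(Y(j, A) + L)*p = (-5 - 40)*(23/35) = -45*23/35 = -207/7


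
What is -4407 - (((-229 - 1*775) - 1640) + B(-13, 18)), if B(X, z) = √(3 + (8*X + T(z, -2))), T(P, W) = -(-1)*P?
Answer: -1763 - I*√83 ≈ -1763.0 - 9.1104*I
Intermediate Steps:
T(P, W) = P
B(X, z) = √(3 + z + 8*X) (B(X, z) = √(3 + (8*X + z)) = √(3 + (z + 8*X)) = √(3 + z + 8*X))
-4407 - (((-229 - 1*775) - 1640) + B(-13, 18)) = -4407 - (((-229 - 1*775) - 1640) + √(3 + 18 + 8*(-13))) = -4407 - (((-229 - 775) - 1640) + √(3 + 18 - 104)) = -4407 - ((-1004 - 1640) + √(-83)) = -4407 - (-2644 + I*√83) = -4407 + (2644 - I*√83) = -1763 - I*√83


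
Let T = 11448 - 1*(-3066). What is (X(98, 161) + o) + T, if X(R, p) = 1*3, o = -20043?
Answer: -5526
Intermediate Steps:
X(R, p) = 3
T = 14514 (T = 11448 + 3066 = 14514)
(X(98, 161) + o) + T = (3 - 20043) + 14514 = -20040 + 14514 = -5526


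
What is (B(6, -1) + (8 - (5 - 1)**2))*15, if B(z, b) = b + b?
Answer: -150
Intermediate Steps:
B(z, b) = 2*b
(B(6, -1) + (8 - (5 - 1)**2))*15 = (2*(-1) + (8 - (5 - 1)**2))*15 = (-2 + (8 - 1*4**2))*15 = (-2 + (8 - 1*16))*15 = (-2 + (8 - 16))*15 = (-2 - 8)*15 = -10*15 = -150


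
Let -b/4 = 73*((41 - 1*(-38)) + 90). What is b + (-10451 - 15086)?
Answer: -74885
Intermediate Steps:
b = -49348 (b = -292*((41 - 1*(-38)) + 90) = -292*((41 + 38) + 90) = -292*(79 + 90) = -292*169 = -4*12337 = -49348)
b + (-10451 - 15086) = -49348 + (-10451 - 15086) = -49348 - 25537 = -74885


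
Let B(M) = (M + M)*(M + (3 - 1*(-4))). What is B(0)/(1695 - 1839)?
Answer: 0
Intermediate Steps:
B(M) = 2*M*(7 + M) (B(M) = (2*M)*(M + (3 + 4)) = (2*M)*(M + 7) = (2*M)*(7 + M) = 2*M*(7 + M))
B(0)/(1695 - 1839) = (2*0*(7 + 0))/(1695 - 1839) = (2*0*7)/(-144) = 0*(-1/144) = 0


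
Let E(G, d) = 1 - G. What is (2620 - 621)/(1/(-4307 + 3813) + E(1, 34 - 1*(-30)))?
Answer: -987506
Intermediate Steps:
(2620 - 621)/(1/(-4307 + 3813) + E(1, 34 - 1*(-30))) = (2620 - 621)/(1/(-4307 + 3813) + (1 - 1*1)) = 1999/(1/(-494) + (1 - 1)) = 1999/(-1/494 + 0) = 1999/(-1/494) = 1999*(-494) = -987506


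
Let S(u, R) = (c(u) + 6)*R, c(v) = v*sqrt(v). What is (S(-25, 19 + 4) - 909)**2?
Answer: -7671184 + 4433250*I ≈ -7.6712e+6 + 4.4332e+6*I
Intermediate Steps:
c(v) = v**(3/2)
S(u, R) = R*(6 + u**(3/2)) (S(u, R) = (u**(3/2) + 6)*R = (6 + u**(3/2))*R = R*(6 + u**(3/2)))
(S(-25, 19 + 4) - 909)**2 = ((19 + 4)*(6 + (-25)**(3/2)) - 909)**2 = (23*(6 - 125*I) - 909)**2 = ((138 - 2875*I) - 909)**2 = (-771 - 2875*I)**2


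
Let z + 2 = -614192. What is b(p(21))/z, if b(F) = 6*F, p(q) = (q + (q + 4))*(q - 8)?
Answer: -1794/307097 ≈ -0.0058418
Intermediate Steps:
p(q) = (-8 + q)*(4 + 2*q) (p(q) = (q + (4 + q))*(-8 + q) = (4 + 2*q)*(-8 + q) = (-8 + q)*(4 + 2*q))
z = -614194 (z = -2 - 614192 = -614194)
b(p(21))/z = (6*(-32 - 12*21 + 2*21²))/(-614194) = (6*(-32 - 252 + 2*441))*(-1/614194) = (6*(-32 - 252 + 882))*(-1/614194) = (6*598)*(-1/614194) = 3588*(-1/614194) = -1794/307097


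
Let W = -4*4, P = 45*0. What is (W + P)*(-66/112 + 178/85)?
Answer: -14326/595 ≈ -24.077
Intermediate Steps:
P = 0
W = -16
(W + P)*(-66/112 + 178/85) = (-16 + 0)*(-66/112 + 178/85) = -16*(-66*1/112 + 178*(1/85)) = -16*(-33/56 + 178/85) = -16*7163/4760 = -14326/595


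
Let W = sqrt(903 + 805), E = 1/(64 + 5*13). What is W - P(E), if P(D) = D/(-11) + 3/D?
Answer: -549152/1419 + 2*sqrt(427) ≈ -345.67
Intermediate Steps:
E = 1/129 (E = 1/(64 + 65) = 1/129 ≈ 0.0077519)
W = 2*sqrt(427) (W = sqrt(1708) = 2*sqrt(427) ≈ 41.328)
P(D) = 3/D - D/11 (P(D) = D*(-1/11) + 3/D = -D/11 + 3/D = 3/D - D/11)
W - P(E) = 2*sqrt(427) - (3/(1/129) - 1/11*1/129) = 2*sqrt(427) - (3*129 - 1/1419) = 2*sqrt(427) - (387 - 1/1419) = 2*sqrt(427) - 1*549152/1419 = 2*sqrt(427) - 549152/1419 = -549152/1419 + 2*sqrt(427)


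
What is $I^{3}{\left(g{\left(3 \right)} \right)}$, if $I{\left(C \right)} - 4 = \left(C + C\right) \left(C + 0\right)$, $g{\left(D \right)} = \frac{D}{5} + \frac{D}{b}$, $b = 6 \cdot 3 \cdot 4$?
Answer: $\frac{41886766402489}{373248000000} \approx 112.22$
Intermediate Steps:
$b = 72$ ($b = 18 \cdot 4 = 72$)
$g{\left(D \right)} = \frac{77 D}{360}$ ($g{\left(D \right)} = \frac{D}{5} + \frac{D}{72} = \frac{77 D}{360}$)
$I{\left(C \right)} = 4 + 2 C^{2}$ ($I{\left(C \right)} = 4 + \left(C + C\right) \left(C + 0\right) = 4 + 2 C C = 4 + 2 C^{2}$)
$I^{3}{\left(g{\left(3 \right)} \right)} = \left(4 + 2 \left(\frac{77}{360} \cdot 3\right)^{2}\right)^{3} = \left(4 + 2 \left(\frac{77}{120}\right)^{2}\right)^{3} = \left(4 + 2 \cdot \frac{5929}{14400}\right)^{3} = \left(4 + \frac{5929}{7200}\right)^{3} = \left(\frac{34729}{7200}\right)^{3} = \frac{41886766402489}{373248000000}$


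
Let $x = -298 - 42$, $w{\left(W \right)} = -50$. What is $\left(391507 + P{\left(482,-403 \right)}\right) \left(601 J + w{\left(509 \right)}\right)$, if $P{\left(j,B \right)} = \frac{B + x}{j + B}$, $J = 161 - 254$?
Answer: $- \frac{1730222446330}{79} \approx -2.1902 \cdot 10^{10}$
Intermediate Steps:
$J = -93$
$x = -340$ ($x = -298 - 42 = -340$)
$P{\left(j,B \right)} = \frac{-340 + B}{B + j}$ ($P{\left(j,B \right)} = \frac{B - 340}{j + B} = \frac{-340 + B}{B + j}$)
$\left(391507 + P{\left(482,-403 \right)}\right) \left(601 J + w{\left(509 \right)}\right) = \left(391507 + \frac{-340 - 403}{-403 + 482}\right) \left(601 \left(-93\right) - 50\right) = \left(391507 + \frac{1}{79} \left(-743\right)\right) \left(-55893 - 50\right) = \left(391507 + \frac{1}{79} \left(-743\right)\right) \left(-55943\right) = \left(391507 - \frac{743}{79}\right) \left(-55943\right) = \frac{30928310}{79} \left(-55943\right) = - \frac{1730222446330}{79}$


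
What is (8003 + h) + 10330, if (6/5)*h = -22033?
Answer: -167/6 ≈ -27.833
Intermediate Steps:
h = -110165/6 (h = (⅚)*(-22033) = -110165/6 ≈ -18361.)
(8003 + h) + 10330 = (8003 - 110165/6) + 10330 = -62147/6 + 10330 = -167/6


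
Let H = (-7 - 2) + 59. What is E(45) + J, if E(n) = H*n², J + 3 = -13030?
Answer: 88217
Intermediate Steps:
H = 50 (H = -9 + 59 = 50)
J = -13033 (J = -3 - 13030 = -13033)
E(n) = 50*n²
E(45) + J = 50*45² - 13033 = 50*2025 - 13033 = 101250 - 13033 = 88217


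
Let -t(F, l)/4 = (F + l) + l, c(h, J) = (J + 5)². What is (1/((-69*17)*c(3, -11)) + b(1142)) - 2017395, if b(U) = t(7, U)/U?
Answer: -48644000999527/24112188 ≈ -2.0174e+6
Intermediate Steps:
c(h, J) = (5 + J)²
t(F, l) = -8*l - 4*F (t(F, l) = -4*((F + l) + l) = -4*(F + 2*l) = -8*l - 4*F)
b(U) = (-28 - 8*U)/U (b(U) = (-8*U - 4*7)/U = (-8*U - 28)/U = (-28 - 8*U)/U)
(1/((-69*17)*c(3, -11)) + b(1142)) - 2017395 = (1/((-69*17)*(5 - 11)²) + (-8 - 28/1142)) - 2017395 = (1/(-1173*(-6)²) + (-8 - 28*1/1142)) - 2017395 = (1/(-1173*36) + (-8 - 14/571)) - 2017395 = (1/(-42228) - 4582/571) - 2017395 = (-1/42228 - 4582/571) - 2017395 = -193489267/24112188 - 2017395 = -48644000999527/24112188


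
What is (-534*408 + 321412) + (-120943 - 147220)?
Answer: -164623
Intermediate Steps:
(-534*408 + 321412) + (-120943 - 147220) = (-217872 + 321412) - 268163 = 103540 - 268163 = -164623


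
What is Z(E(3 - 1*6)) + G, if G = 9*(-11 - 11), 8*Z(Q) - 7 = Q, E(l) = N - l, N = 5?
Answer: -1569/8 ≈ -196.13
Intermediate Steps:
E(l) = 5 - l
Z(Q) = 7/8 + Q/8
G = -198 (G = 9*(-22) = -198)
Z(E(3 - 1*6)) + G = (7/8 + (5 - (3 - 1*6))/8) - 198 = (7/8 + (5 - (3 - 6))/8) - 198 = (7/8 + (5 - 1*(-3))/8) - 198 = (7/8 + (5 + 3)/8) - 198 = (7/8 + (⅛)*8) - 198 = (7/8 + 1) - 198 = 15/8 - 198 = -1569/8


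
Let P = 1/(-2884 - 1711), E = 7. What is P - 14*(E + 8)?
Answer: -964951/4595 ≈ -210.00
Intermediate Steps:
P = -1/4595 (P = 1/(-4595) = -1/4595 ≈ -0.00021763)
P - 14*(E + 8) = -1/4595 - 14*(7 + 8) = -1/4595 - 14*15 = -1/4595 - 1*210 = -1/4595 - 210 = -964951/4595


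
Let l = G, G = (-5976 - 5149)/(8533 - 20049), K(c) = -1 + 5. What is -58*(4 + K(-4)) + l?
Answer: -5332299/11516 ≈ -463.03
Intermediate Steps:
K(c) = 4
G = 11125/11516 (G = -11125/(-11516) = -11125*(-1/11516) = 11125/11516 ≈ 0.96605)
l = 11125/11516 ≈ 0.96605
-58*(4 + K(-4)) + l = -58*(4 + 4) + 11125/11516 = -58*8 + 11125/11516 = -464 + 11125/11516 = -5332299/11516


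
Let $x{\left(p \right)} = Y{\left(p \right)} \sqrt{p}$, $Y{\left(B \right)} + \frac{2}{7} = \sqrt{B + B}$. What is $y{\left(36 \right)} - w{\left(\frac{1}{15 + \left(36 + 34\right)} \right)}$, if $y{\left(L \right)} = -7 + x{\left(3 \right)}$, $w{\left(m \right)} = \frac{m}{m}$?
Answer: $-8 - \sqrt{3} \left(\frac{2}{7} - \sqrt{6}\right) \approx -4.2522$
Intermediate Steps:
$Y{\left(B \right)} = - \frac{2}{7} + \sqrt{2} \sqrt{B}$ ($Y{\left(B \right)} = - \frac{2}{7} + \sqrt{B + B} = - \frac{2}{7} + \sqrt{2 B} = - \frac{2}{7} + \sqrt{2} \sqrt{B}$)
$x{\left(p \right)} = \sqrt{p} \left(- \frac{2}{7} + \sqrt{2} \sqrt{p}\right)$ ($x{\left(p \right)} = \left(- \frac{2}{7} + \sqrt{2} \sqrt{p}\right) \sqrt{p} = \sqrt{p} \left(- \frac{2}{7} + \sqrt{2} \sqrt{p}\right)$)
$w{\left(m \right)} = 1$
$y{\left(L \right)} = -7 + 3 \sqrt{2} - \frac{2 \sqrt{3}}{7}$ ($y{\left(L \right)} = -7 + \left(- \frac{2 \sqrt{3}}{7} + 3 \sqrt{2}\right) = -7 + \left(3 \sqrt{2} - \frac{2 \sqrt{3}}{7}\right) = -7 + 3 \sqrt{2} - \frac{2 \sqrt{3}}{7}$)
$y{\left(36 \right)} - w{\left(\frac{1}{15 + \left(36 + 34\right)} \right)} = \left(-7 - \sqrt{3} \left(\frac{2}{7} - \sqrt{6}\right)\right) - 1 = -8 - \sqrt{3} \left(\frac{2}{7} - \sqrt{6}\right)$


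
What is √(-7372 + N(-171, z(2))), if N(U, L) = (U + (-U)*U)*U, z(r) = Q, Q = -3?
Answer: 8*√78470 ≈ 2241.0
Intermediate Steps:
z(r) = -3
N(U, L) = U*(U - U²) (N(U, L) = (U - U²)*U = U*(U - U²))
√(-7372 + N(-171, z(2))) = √(-7372 + (-171)²*(1 - 1*(-171))) = √(-7372 + 29241*(1 + 171)) = √(-7372 + 29241*172) = √(-7372 + 5029452) = √5022080 = 8*√78470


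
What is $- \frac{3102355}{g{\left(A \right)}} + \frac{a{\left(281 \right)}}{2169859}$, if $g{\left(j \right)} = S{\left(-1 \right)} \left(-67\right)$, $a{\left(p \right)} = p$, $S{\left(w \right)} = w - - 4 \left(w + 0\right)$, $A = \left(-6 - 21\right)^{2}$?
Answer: $- \frac{1346334564762}{145380553} \approx -9260.8$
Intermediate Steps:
$A = 729$ ($A = \left(-27\right)^{2} = 729$)
$S{\left(w \right)} = 5 w$ ($S{\left(w \right)} = w - - 4 w = w + 4 w = 5 w$)
$g{\left(j \right)} = 335$ ($g{\left(j \right)} = 5 \left(-1\right) \left(-67\right) = \left(-5\right) \left(-67\right) = 335$)
$- \frac{3102355}{g{\left(A \right)}} + \frac{a{\left(281 \right)}}{2169859} = - \frac{3102355}{335} + \frac{281}{2169859} = \left(-3102355\right) \frac{1}{335} + 281 \cdot \frac{1}{2169859} = - \frac{620471}{67} + \frac{281}{2169859} = - \frac{1346334564762}{145380553}$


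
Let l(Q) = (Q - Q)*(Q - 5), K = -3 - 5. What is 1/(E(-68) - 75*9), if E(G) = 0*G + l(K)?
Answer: -1/675 ≈ -0.0014815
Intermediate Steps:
K = -8
l(Q) = 0 (l(Q) = 0*(-5 + Q) = 0)
E(G) = 0 (E(G) = 0*G + 0 = 0 + 0 = 0)
1/(E(-68) - 75*9) = 1/(0 - 75*9) = 1/(0 - 675) = 1/(-675) = -1/675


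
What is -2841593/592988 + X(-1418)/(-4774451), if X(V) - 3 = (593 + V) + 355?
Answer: -1233342692277/257381104508 ≈ -4.7919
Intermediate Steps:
X(V) = 951 + V (X(V) = 3 + ((593 + V) + 355) = 3 + (948 + V) = 951 + V)
-2841593/592988 + X(-1418)/(-4774451) = -2841593/592988 + (951 - 1418)/(-4774451) = -2841593*1/592988 - 467*(-1/4774451) = -2841593/592988 + 467/4774451 = -1233342692277/257381104508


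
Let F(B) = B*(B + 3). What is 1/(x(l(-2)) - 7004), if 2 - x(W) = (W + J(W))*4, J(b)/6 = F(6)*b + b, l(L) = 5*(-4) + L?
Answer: 1/22126 ≈ 4.5196e-5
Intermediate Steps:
F(B) = B*(3 + B)
l(L) = -20 + L
J(b) = 330*b (J(b) = 6*((6*(3 + 6))*b + b) = 6*((6*9)*b + b) = 6*(54*b + b) = 6*(55*b) = 330*b)
x(W) = 2 - 1324*W (x(W) = 2 - (W + 330*W)*4 = 2 - 331*W*4 = 2 - 1324*W)
1/(x(l(-2)) - 7004) = 1/((2 - 1324*(-20 - 2)) - 7004) = 1/((2 - 1324*(-22)) - 7004) = 1/((2 + 29128) - 7004) = 1/(29130 - 7004) = 1/22126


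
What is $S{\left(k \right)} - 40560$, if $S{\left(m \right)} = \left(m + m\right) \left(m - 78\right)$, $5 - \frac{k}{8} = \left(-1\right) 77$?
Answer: $717776$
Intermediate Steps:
$k = 656$ ($k = 40 - 8 \left(\left(-1\right) 77\right) = 40 - -616 = 40 + 616 = 656$)
$S{\left(m \right)} = 2 m \left(-78 + m\right)$
$S{\left(k \right)} - 40560 = 2 \cdot 656 \left(-78 + 656\right) - 40560 = 2 \cdot 656 \cdot 578 - 40560 = 758336 - 40560 = 717776$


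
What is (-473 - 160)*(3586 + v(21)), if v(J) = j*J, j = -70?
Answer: -1339428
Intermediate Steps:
v(J) = -70*J
(-473 - 160)*(3586 + v(21)) = (-473 - 160)*(3586 - 70*21) = -633*(3586 - 1470) = -633*2116 = -1339428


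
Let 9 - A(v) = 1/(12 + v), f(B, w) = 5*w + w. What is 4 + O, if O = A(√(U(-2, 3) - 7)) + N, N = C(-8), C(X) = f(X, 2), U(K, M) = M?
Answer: 922/37 + I/74 ≈ 24.919 + 0.013514*I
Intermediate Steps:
f(B, w) = 6*w
C(X) = 12 (C(X) = 6*2 = 12)
N = 12
A(v) = 9 - 1/(12 + v)
O = 12 + (12 - 2*I)*(107 + 18*I)/148 (O = (107 + 9*√(3 - 7))/(12 + √(3 - 7)) + 12 = (107 + 9*√(-4))/(12 + √(-4)) + 12 = (107 + 9*(2*I))/(12 + 2*I) + 12 = ((12 - 2*I)/148)*(107 + 18*I) + 12 = (12 - 2*I)*(107 + 18*I)/148 + 12 = 12 + (12 - 2*I)*(107 + 18*I)/148 ≈ 20.919 + 0.013514*I)
4 + O = 4 + (774/37 + I/74) = 922/37 + I/74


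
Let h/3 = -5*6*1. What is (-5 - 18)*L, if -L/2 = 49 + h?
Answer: -1886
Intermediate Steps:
h = -90 (h = 3*(-5*6*1) = 3*(-30*1) = 3*(-30) = -90)
L = 82 (L = -2*(49 - 90) = -2*(-41) = 82)
(-5 - 18)*L = (-5 - 18)*82 = -23*82 = -1886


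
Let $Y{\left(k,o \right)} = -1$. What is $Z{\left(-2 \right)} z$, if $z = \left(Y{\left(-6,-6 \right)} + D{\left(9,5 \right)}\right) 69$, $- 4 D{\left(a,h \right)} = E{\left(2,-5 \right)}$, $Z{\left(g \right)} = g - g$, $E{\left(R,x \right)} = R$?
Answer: $0$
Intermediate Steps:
$Z{\left(g \right)} = 0$
$D{\left(a,h \right)} = - \frac{1}{2}$ ($D{\left(a,h \right)} = \left(- \frac{1}{4}\right) 2 = - \frac{1}{2}$)
$z = - \frac{207}{2}$ ($z = \left(-1 - \frac{1}{2}\right) 69 = \left(- \frac{3}{2}\right) 69 = - \frac{207}{2} \approx -103.5$)
$Z{\left(-2 \right)} z = 0 \left(- \frac{207}{2}\right) = 0$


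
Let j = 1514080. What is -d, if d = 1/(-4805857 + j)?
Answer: 1/3291777 ≈ 3.0379e-7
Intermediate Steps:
d = -1/3291777 (d = 1/(-4805857 + 1514080) = 1/(-3291777) = -1/3291777 ≈ -3.0379e-7)
-d = -1*(-1/3291777) = 1/3291777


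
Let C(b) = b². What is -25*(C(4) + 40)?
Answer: -1400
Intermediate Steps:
-25*(C(4) + 40) = -25*(4² + 40) = -25*(16 + 40) = -25*56 = -1400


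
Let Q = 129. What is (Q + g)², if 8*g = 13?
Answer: 1092025/64 ≈ 17063.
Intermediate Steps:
g = 13/8 (g = (⅛)*13 = 13/8 ≈ 1.6250)
(Q + g)² = (129 + 13/8)² = (1045/8)² = 1092025/64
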